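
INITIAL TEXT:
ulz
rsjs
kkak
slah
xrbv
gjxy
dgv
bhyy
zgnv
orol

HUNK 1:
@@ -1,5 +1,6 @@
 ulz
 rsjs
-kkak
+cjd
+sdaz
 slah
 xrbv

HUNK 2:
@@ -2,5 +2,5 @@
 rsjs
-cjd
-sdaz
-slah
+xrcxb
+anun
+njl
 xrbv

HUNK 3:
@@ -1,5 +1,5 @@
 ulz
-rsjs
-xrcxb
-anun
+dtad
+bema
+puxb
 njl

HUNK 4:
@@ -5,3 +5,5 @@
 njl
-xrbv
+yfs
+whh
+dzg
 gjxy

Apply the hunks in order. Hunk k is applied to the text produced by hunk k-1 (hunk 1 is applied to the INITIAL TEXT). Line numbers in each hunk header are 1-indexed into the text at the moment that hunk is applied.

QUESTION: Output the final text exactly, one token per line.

Answer: ulz
dtad
bema
puxb
njl
yfs
whh
dzg
gjxy
dgv
bhyy
zgnv
orol

Derivation:
Hunk 1: at line 1 remove [kkak] add [cjd,sdaz] -> 11 lines: ulz rsjs cjd sdaz slah xrbv gjxy dgv bhyy zgnv orol
Hunk 2: at line 2 remove [cjd,sdaz,slah] add [xrcxb,anun,njl] -> 11 lines: ulz rsjs xrcxb anun njl xrbv gjxy dgv bhyy zgnv orol
Hunk 3: at line 1 remove [rsjs,xrcxb,anun] add [dtad,bema,puxb] -> 11 lines: ulz dtad bema puxb njl xrbv gjxy dgv bhyy zgnv orol
Hunk 4: at line 5 remove [xrbv] add [yfs,whh,dzg] -> 13 lines: ulz dtad bema puxb njl yfs whh dzg gjxy dgv bhyy zgnv orol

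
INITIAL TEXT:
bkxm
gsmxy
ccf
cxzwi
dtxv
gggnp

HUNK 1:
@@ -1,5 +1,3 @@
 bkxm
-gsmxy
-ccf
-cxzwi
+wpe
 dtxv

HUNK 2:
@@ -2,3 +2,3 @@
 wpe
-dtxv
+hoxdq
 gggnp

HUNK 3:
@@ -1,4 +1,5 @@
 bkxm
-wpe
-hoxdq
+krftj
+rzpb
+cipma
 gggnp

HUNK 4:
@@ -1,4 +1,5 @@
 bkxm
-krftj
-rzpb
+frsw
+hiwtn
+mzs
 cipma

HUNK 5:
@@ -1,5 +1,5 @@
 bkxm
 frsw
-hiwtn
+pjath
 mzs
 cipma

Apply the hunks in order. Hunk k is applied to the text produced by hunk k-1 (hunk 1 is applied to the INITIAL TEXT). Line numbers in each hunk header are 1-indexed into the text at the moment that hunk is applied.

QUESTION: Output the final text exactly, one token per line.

Answer: bkxm
frsw
pjath
mzs
cipma
gggnp

Derivation:
Hunk 1: at line 1 remove [gsmxy,ccf,cxzwi] add [wpe] -> 4 lines: bkxm wpe dtxv gggnp
Hunk 2: at line 2 remove [dtxv] add [hoxdq] -> 4 lines: bkxm wpe hoxdq gggnp
Hunk 3: at line 1 remove [wpe,hoxdq] add [krftj,rzpb,cipma] -> 5 lines: bkxm krftj rzpb cipma gggnp
Hunk 4: at line 1 remove [krftj,rzpb] add [frsw,hiwtn,mzs] -> 6 lines: bkxm frsw hiwtn mzs cipma gggnp
Hunk 5: at line 1 remove [hiwtn] add [pjath] -> 6 lines: bkxm frsw pjath mzs cipma gggnp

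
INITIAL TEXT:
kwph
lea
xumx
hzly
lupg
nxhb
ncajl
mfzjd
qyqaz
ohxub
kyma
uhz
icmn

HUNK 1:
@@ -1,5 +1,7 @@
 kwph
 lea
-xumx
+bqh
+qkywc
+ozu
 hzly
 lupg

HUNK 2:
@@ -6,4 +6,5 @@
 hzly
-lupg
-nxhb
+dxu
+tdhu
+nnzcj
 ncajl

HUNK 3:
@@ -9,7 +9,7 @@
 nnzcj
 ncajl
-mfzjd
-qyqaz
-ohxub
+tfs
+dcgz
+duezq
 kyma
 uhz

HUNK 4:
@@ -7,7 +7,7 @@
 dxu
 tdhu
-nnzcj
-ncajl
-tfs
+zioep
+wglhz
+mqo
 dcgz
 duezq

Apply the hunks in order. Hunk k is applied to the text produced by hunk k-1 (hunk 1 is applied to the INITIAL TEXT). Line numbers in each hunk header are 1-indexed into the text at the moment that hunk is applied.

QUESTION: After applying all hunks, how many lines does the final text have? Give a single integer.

Answer: 16

Derivation:
Hunk 1: at line 1 remove [xumx] add [bqh,qkywc,ozu] -> 15 lines: kwph lea bqh qkywc ozu hzly lupg nxhb ncajl mfzjd qyqaz ohxub kyma uhz icmn
Hunk 2: at line 6 remove [lupg,nxhb] add [dxu,tdhu,nnzcj] -> 16 lines: kwph lea bqh qkywc ozu hzly dxu tdhu nnzcj ncajl mfzjd qyqaz ohxub kyma uhz icmn
Hunk 3: at line 9 remove [mfzjd,qyqaz,ohxub] add [tfs,dcgz,duezq] -> 16 lines: kwph lea bqh qkywc ozu hzly dxu tdhu nnzcj ncajl tfs dcgz duezq kyma uhz icmn
Hunk 4: at line 7 remove [nnzcj,ncajl,tfs] add [zioep,wglhz,mqo] -> 16 lines: kwph lea bqh qkywc ozu hzly dxu tdhu zioep wglhz mqo dcgz duezq kyma uhz icmn
Final line count: 16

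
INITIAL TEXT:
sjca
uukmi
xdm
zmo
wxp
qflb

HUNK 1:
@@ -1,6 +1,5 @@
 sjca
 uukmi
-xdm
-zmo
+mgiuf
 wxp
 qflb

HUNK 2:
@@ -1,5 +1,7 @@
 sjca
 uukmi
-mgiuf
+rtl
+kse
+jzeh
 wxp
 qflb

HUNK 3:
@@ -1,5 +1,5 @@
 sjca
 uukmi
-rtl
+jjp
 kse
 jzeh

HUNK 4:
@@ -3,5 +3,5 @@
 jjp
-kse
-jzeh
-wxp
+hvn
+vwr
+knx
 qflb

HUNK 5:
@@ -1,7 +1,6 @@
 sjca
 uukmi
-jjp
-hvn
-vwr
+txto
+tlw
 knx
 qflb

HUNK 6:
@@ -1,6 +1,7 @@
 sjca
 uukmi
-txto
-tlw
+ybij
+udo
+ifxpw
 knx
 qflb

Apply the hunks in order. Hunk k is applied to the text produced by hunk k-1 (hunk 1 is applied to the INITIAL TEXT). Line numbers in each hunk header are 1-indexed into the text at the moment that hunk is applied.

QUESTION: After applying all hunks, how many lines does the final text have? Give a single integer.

Answer: 7

Derivation:
Hunk 1: at line 1 remove [xdm,zmo] add [mgiuf] -> 5 lines: sjca uukmi mgiuf wxp qflb
Hunk 2: at line 1 remove [mgiuf] add [rtl,kse,jzeh] -> 7 lines: sjca uukmi rtl kse jzeh wxp qflb
Hunk 3: at line 1 remove [rtl] add [jjp] -> 7 lines: sjca uukmi jjp kse jzeh wxp qflb
Hunk 4: at line 3 remove [kse,jzeh,wxp] add [hvn,vwr,knx] -> 7 lines: sjca uukmi jjp hvn vwr knx qflb
Hunk 5: at line 1 remove [jjp,hvn,vwr] add [txto,tlw] -> 6 lines: sjca uukmi txto tlw knx qflb
Hunk 6: at line 1 remove [txto,tlw] add [ybij,udo,ifxpw] -> 7 lines: sjca uukmi ybij udo ifxpw knx qflb
Final line count: 7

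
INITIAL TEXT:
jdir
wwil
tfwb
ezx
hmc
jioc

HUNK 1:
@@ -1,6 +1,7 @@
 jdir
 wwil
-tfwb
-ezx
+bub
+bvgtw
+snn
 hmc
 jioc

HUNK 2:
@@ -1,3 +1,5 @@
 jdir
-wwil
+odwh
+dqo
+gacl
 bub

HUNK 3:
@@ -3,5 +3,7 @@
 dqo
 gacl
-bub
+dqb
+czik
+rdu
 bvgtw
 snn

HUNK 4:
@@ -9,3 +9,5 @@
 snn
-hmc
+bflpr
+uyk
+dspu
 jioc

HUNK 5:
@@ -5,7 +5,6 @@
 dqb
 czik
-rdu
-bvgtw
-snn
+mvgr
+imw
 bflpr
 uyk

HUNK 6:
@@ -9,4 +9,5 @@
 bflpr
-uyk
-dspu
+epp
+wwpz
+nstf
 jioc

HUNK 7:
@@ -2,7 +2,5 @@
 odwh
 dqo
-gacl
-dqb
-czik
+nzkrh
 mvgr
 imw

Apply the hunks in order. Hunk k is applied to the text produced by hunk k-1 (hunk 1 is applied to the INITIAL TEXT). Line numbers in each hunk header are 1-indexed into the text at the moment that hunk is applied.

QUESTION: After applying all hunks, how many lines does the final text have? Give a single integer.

Answer: 11

Derivation:
Hunk 1: at line 1 remove [tfwb,ezx] add [bub,bvgtw,snn] -> 7 lines: jdir wwil bub bvgtw snn hmc jioc
Hunk 2: at line 1 remove [wwil] add [odwh,dqo,gacl] -> 9 lines: jdir odwh dqo gacl bub bvgtw snn hmc jioc
Hunk 3: at line 3 remove [bub] add [dqb,czik,rdu] -> 11 lines: jdir odwh dqo gacl dqb czik rdu bvgtw snn hmc jioc
Hunk 4: at line 9 remove [hmc] add [bflpr,uyk,dspu] -> 13 lines: jdir odwh dqo gacl dqb czik rdu bvgtw snn bflpr uyk dspu jioc
Hunk 5: at line 5 remove [rdu,bvgtw,snn] add [mvgr,imw] -> 12 lines: jdir odwh dqo gacl dqb czik mvgr imw bflpr uyk dspu jioc
Hunk 6: at line 9 remove [uyk,dspu] add [epp,wwpz,nstf] -> 13 lines: jdir odwh dqo gacl dqb czik mvgr imw bflpr epp wwpz nstf jioc
Hunk 7: at line 2 remove [gacl,dqb,czik] add [nzkrh] -> 11 lines: jdir odwh dqo nzkrh mvgr imw bflpr epp wwpz nstf jioc
Final line count: 11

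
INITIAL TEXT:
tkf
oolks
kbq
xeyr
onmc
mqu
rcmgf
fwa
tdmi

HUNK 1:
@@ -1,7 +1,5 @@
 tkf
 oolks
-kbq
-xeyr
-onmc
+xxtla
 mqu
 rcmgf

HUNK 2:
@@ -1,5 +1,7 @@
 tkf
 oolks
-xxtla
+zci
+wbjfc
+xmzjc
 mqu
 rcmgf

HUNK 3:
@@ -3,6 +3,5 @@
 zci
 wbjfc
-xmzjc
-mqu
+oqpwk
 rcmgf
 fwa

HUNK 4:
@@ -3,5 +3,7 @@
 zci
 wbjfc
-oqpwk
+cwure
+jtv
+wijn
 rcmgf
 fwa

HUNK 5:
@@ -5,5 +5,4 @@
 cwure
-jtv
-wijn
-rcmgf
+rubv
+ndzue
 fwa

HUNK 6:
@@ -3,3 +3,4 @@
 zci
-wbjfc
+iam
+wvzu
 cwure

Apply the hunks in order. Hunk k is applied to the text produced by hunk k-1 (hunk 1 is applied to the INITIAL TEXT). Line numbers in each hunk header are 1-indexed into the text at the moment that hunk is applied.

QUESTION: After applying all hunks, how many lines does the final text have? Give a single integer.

Answer: 10

Derivation:
Hunk 1: at line 1 remove [kbq,xeyr,onmc] add [xxtla] -> 7 lines: tkf oolks xxtla mqu rcmgf fwa tdmi
Hunk 2: at line 1 remove [xxtla] add [zci,wbjfc,xmzjc] -> 9 lines: tkf oolks zci wbjfc xmzjc mqu rcmgf fwa tdmi
Hunk 3: at line 3 remove [xmzjc,mqu] add [oqpwk] -> 8 lines: tkf oolks zci wbjfc oqpwk rcmgf fwa tdmi
Hunk 4: at line 3 remove [oqpwk] add [cwure,jtv,wijn] -> 10 lines: tkf oolks zci wbjfc cwure jtv wijn rcmgf fwa tdmi
Hunk 5: at line 5 remove [jtv,wijn,rcmgf] add [rubv,ndzue] -> 9 lines: tkf oolks zci wbjfc cwure rubv ndzue fwa tdmi
Hunk 6: at line 3 remove [wbjfc] add [iam,wvzu] -> 10 lines: tkf oolks zci iam wvzu cwure rubv ndzue fwa tdmi
Final line count: 10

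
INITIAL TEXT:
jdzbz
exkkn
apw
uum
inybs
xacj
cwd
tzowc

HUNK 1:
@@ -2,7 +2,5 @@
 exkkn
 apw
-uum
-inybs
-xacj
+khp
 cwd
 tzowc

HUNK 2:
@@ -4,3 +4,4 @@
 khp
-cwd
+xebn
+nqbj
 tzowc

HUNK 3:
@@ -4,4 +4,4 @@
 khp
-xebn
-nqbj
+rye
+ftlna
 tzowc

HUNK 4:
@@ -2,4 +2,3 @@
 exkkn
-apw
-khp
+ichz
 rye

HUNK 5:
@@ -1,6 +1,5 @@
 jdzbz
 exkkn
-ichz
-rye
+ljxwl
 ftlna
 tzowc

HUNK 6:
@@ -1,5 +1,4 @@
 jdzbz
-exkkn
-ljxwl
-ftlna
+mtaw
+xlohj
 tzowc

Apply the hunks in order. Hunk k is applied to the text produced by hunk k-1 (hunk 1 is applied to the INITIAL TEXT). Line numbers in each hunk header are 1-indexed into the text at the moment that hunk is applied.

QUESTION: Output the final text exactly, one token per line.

Hunk 1: at line 2 remove [uum,inybs,xacj] add [khp] -> 6 lines: jdzbz exkkn apw khp cwd tzowc
Hunk 2: at line 4 remove [cwd] add [xebn,nqbj] -> 7 lines: jdzbz exkkn apw khp xebn nqbj tzowc
Hunk 3: at line 4 remove [xebn,nqbj] add [rye,ftlna] -> 7 lines: jdzbz exkkn apw khp rye ftlna tzowc
Hunk 4: at line 2 remove [apw,khp] add [ichz] -> 6 lines: jdzbz exkkn ichz rye ftlna tzowc
Hunk 5: at line 1 remove [ichz,rye] add [ljxwl] -> 5 lines: jdzbz exkkn ljxwl ftlna tzowc
Hunk 6: at line 1 remove [exkkn,ljxwl,ftlna] add [mtaw,xlohj] -> 4 lines: jdzbz mtaw xlohj tzowc

Answer: jdzbz
mtaw
xlohj
tzowc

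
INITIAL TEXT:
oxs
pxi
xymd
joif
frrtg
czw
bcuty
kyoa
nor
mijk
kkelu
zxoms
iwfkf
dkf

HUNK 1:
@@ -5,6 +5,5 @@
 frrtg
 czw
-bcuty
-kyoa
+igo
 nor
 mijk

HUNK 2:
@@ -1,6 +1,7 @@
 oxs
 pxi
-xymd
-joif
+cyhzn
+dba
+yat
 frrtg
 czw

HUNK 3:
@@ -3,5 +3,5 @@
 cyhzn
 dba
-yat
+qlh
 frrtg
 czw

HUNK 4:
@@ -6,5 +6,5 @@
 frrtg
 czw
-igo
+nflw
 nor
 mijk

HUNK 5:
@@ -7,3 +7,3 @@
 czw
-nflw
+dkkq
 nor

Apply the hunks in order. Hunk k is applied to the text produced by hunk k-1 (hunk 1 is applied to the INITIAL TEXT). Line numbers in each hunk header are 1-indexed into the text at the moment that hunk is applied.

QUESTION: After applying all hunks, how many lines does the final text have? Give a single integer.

Hunk 1: at line 5 remove [bcuty,kyoa] add [igo] -> 13 lines: oxs pxi xymd joif frrtg czw igo nor mijk kkelu zxoms iwfkf dkf
Hunk 2: at line 1 remove [xymd,joif] add [cyhzn,dba,yat] -> 14 lines: oxs pxi cyhzn dba yat frrtg czw igo nor mijk kkelu zxoms iwfkf dkf
Hunk 3: at line 3 remove [yat] add [qlh] -> 14 lines: oxs pxi cyhzn dba qlh frrtg czw igo nor mijk kkelu zxoms iwfkf dkf
Hunk 4: at line 6 remove [igo] add [nflw] -> 14 lines: oxs pxi cyhzn dba qlh frrtg czw nflw nor mijk kkelu zxoms iwfkf dkf
Hunk 5: at line 7 remove [nflw] add [dkkq] -> 14 lines: oxs pxi cyhzn dba qlh frrtg czw dkkq nor mijk kkelu zxoms iwfkf dkf
Final line count: 14

Answer: 14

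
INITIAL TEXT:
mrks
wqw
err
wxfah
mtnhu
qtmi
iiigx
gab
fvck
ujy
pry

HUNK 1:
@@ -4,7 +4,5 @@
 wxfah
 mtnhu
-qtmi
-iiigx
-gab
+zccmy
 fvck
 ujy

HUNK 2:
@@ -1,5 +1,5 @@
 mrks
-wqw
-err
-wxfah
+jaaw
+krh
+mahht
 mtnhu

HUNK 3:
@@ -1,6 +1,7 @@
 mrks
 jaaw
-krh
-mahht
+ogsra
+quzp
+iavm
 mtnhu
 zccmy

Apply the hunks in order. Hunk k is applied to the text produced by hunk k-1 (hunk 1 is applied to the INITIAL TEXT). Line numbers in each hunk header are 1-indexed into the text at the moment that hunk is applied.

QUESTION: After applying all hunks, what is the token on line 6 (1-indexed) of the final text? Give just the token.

Hunk 1: at line 4 remove [qtmi,iiigx,gab] add [zccmy] -> 9 lines: mrks wqw err wxfah mtnhu zccmy fvck ujy pry
Hunk 2: at line 1 remove [wqw,err,wxfah] add [jaaw,krh,mahht] -> 9 lines: mrks jaaw krh mahht mtnhu zccmy fvck ujy pry
Hunk 3: at line 1 remove [krh,mahht] add [ogsra,quzp,iavm] -> 10 lines: mrks jaaw ogsra quzp iavm mtnhu zccmy fvck ujy pry
Final line 6: mtnhu

Answer: mtnhu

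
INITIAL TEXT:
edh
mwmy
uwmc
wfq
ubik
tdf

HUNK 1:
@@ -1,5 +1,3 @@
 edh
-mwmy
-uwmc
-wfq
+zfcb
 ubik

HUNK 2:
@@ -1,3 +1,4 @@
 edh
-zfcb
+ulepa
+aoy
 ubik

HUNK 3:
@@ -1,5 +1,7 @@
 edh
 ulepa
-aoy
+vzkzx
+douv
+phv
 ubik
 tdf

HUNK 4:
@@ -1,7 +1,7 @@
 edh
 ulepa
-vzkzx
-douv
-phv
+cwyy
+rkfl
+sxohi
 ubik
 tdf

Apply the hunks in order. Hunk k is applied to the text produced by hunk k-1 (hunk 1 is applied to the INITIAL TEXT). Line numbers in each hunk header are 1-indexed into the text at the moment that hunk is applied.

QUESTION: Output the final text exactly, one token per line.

Answer: edh
ulepa
cwyy
rkfl
sxohi
ubik
tdf

Derivation:
Hunk 1: at line 1 remove [mwmy,uwmc,wfq] add [zfcb] -> 4 lines: edh zfcb ubik tdf
Hunk 2: at line 1 remove [zfcb] add [ulepa,aoy] -> 5 lines: edh ulepa aoy ubik tdf
Hunk 3: at line 1 remove [aoy] add [vzkzx,douv,phv] -> 7 lines: edh ulepa vzkzx douv phv ubik tdf
Hunk 4: at line 1 remove [vzkzx,douv,phv] add [cwyy,rkfl,sxohi] -> 7 lines: edh ulepa cwyy rkfl sxohi ubik tdf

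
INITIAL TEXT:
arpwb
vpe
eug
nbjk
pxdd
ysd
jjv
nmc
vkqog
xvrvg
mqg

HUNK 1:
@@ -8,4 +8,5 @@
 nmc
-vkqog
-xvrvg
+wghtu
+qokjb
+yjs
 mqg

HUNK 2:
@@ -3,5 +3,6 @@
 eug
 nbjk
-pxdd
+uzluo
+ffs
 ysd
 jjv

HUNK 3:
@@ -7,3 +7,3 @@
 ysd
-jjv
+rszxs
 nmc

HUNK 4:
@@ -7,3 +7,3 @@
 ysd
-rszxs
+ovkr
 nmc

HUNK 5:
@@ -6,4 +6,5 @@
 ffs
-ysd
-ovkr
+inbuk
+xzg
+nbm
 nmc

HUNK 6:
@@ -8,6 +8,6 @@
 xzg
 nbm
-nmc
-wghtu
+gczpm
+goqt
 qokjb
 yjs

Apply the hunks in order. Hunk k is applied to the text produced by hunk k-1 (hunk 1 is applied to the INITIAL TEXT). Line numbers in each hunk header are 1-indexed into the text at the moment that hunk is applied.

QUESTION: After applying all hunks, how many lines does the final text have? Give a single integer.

Answer: 14

Derivation:
Hunk 1: at line 8 remove [vkqog,xvrvg] add [wghtu,qokjb,yjs] -> 12 lines: arpwb vpe eug nbjk pxdd ysd jjv nmc wghtu qokjb yjs mqg
Hunk 2: at line 3 remove [pxdd] add [uzluo,ffs] -> 13 lines: arpwb vpe eug nbjk uzluo ffs ysd jjv nmc wghtu qokjb yjs mqg
Hunk 3: at line 7 remove [jjv] add [rszxs] -> 13 lines: arpwb vpe eug nbjk uzluo ffs ysd rszxs nmc wghtu qokjb yjs mqg
Hunk 4: at line 7 remove [rszxs] add [ovkr] -> 13 lines: arpwb vpe eug nbjk uzluo ffs ysd ovkr nmc wghtu qokjb yjs mqg
Hunk 5: at line 6 remove [ysd,ovkr] add [inbuk,xzg,nbm] -> 14 lines: arpwb vpe eug nbjk uzluo ffs inbuk xzg nbm nmc wghtu qokjb yjs mqg
Hunk 6: at line 8 remove [nmc,wghtu] add [gczpm,goqt] -> 14 lines: arpwb vpe eug nbjk uzluo ffs inbuk xzg nbm gczpm goqt qokjb yjs mqg
Final line count: 14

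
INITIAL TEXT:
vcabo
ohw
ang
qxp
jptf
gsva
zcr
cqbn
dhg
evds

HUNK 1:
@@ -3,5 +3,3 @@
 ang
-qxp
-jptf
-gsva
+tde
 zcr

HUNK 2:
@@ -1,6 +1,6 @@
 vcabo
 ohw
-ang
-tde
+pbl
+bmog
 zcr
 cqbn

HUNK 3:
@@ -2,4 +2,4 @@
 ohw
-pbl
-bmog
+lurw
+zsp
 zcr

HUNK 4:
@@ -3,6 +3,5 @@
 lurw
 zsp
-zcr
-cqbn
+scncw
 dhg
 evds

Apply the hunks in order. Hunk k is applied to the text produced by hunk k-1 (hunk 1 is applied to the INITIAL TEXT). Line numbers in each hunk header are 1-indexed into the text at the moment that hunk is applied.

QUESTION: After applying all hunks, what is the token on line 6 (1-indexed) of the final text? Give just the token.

Answer: dhg

Derivation:
Hunk 1: at line 3 remove [qxp,jptf,gsva] add [tde] -> 8 lines: vcabo ohw ang tde zcr cqbn dhg evds
Hunk 2: at line 1 remove [ang,tde] add [pbl,bmog] -> 8 lines: vcabo ohw pbl bmog zcr cqbn dhg evds
Hunk 3: at line 2 remove [pbl,bmog] add [lurw,zsp] -> 8 lines: vcabo ohw lurw zsp zcr cqbn dhg evds
Hunk 4: at line 3 remove [zcr,cqbn] add [scncw] -> 7 lines: vcabo ohw lurw zsp scncw dhg evds
Final line 6: dhg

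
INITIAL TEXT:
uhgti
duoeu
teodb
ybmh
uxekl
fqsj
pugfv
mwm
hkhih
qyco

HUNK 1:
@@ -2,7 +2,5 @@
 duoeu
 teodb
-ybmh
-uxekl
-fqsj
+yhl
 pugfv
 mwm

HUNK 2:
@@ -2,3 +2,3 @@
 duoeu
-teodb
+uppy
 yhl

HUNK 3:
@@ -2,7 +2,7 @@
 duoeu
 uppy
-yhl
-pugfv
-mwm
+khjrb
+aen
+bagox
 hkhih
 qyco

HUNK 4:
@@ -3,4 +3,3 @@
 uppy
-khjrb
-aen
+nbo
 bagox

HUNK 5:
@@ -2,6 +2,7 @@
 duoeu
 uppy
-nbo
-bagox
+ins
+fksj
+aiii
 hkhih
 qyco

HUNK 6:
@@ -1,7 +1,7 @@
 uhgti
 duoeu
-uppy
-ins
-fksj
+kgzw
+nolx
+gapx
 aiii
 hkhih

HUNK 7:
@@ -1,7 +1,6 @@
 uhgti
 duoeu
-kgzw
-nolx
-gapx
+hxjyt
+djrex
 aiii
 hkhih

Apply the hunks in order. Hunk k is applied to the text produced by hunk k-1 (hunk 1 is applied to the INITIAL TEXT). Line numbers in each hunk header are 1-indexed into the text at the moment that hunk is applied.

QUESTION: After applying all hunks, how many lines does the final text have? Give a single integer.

Answer: 7

Derivation:
Hunk 1: at line 2 remove [ybmh,uxekl,fqsj] add [yhl] -> 8 lines: uhgti duoeu teodb yhl pugfv mwm hkhih qyco
Hunk 2: at line 2 remove [teodb] add [uppy] -> 8 lines: uhgti duoeu uppy yhl pugfv mwm hkhih qyco
Hunk 3: at line 2 remove [yhl,pugfv,mwm] add [khjrb,aen,bagox] -> 8 lines: uhgti duoeu uppy khjrb aen bagox hkhih qyco
Hunk 4: at line 3 remove [khjrb,aen] add [nbo] -> 7 lines: uhgti duoeu uppy nbo bagox hkhih qyco
Hunk 5: at line 2 remove [nbo,bagox] add [ins,fksj,aiii] -> 8 lines: uhgti duoeu uppy ins fksj aiii hkhih qyco
Hunk 6: at line 1 remove [uppy,ins,fksj] add [kgzw,nolx,gapx] -> 8 lines: uhgti duoeu kgzw nolx gapx aiii hkhih qyco
Hunk 7: at line 1 remove [kgzw,nolx,gapx] add [hxjyt,djrex] -> 7 lines: uhgti duoeu hxjyt djrex aiii hkhih qyco
Final line count: 7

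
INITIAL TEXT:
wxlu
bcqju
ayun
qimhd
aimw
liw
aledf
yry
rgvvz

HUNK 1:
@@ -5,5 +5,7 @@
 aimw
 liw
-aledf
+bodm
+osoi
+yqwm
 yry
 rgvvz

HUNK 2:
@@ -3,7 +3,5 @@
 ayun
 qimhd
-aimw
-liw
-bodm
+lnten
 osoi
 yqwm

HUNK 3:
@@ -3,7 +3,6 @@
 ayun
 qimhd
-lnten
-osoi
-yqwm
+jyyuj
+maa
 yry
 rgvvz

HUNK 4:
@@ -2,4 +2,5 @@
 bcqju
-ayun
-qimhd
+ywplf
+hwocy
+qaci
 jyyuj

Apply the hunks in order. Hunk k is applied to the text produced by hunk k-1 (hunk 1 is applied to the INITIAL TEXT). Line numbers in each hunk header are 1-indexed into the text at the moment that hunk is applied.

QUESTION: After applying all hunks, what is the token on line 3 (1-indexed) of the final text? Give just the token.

Hunk 1: at line 5 remove [aledf] add [bodm,osoi,yqwm] -> 11 lines: wxlu bcqju ayun qimhd aimw liw bodm osoi yqwm yry rgvvz
Hunk 2: at line 3 remove [aimw,liw,bodm] add [lnten] -> 9 lines: wxlu bcqju ayun qimhd lnten osoi yqwm yry rgvvz
Hunk 3: at line 3 remove [lnten,osoi,yqwm] add [jyyuj,maa] -> 8 lines: wxlu bcqju ayun qimhd jyyuj maa yry rgvvz
Hunk 4: at line 2 remove [ayun,qimhd] add [ywplf,hwocy,qaci] -> 9 lines: wxlu bcqju ywplf hwocy qaci jyyuj maa yry rgvvz
Final line 3: ywplf

Answer: ywplf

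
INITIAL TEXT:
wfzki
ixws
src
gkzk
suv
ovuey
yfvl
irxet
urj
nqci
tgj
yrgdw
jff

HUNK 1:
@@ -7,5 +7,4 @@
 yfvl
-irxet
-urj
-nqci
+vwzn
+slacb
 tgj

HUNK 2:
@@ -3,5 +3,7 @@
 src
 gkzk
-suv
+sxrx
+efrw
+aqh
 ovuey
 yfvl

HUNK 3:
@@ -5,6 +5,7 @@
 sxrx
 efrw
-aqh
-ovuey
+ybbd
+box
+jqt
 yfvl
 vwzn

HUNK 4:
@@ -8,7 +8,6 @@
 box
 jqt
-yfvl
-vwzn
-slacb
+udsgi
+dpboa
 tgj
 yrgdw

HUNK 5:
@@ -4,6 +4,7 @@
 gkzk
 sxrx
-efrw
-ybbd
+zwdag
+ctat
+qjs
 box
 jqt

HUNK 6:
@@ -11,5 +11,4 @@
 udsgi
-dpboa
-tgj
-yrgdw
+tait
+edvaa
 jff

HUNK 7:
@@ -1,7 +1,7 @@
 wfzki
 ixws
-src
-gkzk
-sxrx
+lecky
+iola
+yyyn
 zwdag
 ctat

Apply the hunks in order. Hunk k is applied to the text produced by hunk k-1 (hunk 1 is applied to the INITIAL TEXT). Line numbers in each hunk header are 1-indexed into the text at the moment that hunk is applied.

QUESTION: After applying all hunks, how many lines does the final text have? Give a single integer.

Hunk 1: at line 7 remove [irxet,urj,nqci] add [vwzn,slacb] -> 12 lines: wfzki ixws src gkzk suv ovuey yfvl vwzn slacb tgj yrgdw jff
Hunk 2: at line 3 remove [suv] add [sxrx,efrw,aqh] -> 14 lines: wfzki ixws src gkzk sxrx efrw aqh ovuey yfvl vwzn slacb tgj yrgdw jff
Hunk 3: at line 5 remove [aqh,ovuey] add [ybbd,box,jqt] -> 15 lines: wfzki ixws src gkzk sxrx efrw ybbd box jqt yfvl vwzn slacb tgj yrgdw jff
Hunk 4: at line 8 remove [yfvl,vwzn,slacb] add [udsgi,dpboa] -> 14 lines: wfzki ixws src gkzk sxrx efrw ybbd box jqt udsgi dpboa tgj yrgdw jff
Hunk 5: at line 4 remove [efrw,ybbd] add [zwdag,ctat,qjs] -> 15 lines: wfzki ixws src gkzk sxrx zwdag ctat qjs box jqt udsgi dpboa tgj yrgdw jff
Hunk 6: at line 11 remove [dpboa,tgj,yrgdw] add [tait,edvaa] -> 14 lines: wfzki ixws src gkzk sxrx zwdag ctat qjs box jqt udsgi tait edvaa jff
Hunk 7: at line 1 remove [src,gkzk,sxrx] add [lecky,iola,yyyn] -> 14 lines: wfzki ixws lecky iola yyyn zwdag ctat qjs box jqt udsgi tait edvaa jff
Final line count: 14

Answer: 14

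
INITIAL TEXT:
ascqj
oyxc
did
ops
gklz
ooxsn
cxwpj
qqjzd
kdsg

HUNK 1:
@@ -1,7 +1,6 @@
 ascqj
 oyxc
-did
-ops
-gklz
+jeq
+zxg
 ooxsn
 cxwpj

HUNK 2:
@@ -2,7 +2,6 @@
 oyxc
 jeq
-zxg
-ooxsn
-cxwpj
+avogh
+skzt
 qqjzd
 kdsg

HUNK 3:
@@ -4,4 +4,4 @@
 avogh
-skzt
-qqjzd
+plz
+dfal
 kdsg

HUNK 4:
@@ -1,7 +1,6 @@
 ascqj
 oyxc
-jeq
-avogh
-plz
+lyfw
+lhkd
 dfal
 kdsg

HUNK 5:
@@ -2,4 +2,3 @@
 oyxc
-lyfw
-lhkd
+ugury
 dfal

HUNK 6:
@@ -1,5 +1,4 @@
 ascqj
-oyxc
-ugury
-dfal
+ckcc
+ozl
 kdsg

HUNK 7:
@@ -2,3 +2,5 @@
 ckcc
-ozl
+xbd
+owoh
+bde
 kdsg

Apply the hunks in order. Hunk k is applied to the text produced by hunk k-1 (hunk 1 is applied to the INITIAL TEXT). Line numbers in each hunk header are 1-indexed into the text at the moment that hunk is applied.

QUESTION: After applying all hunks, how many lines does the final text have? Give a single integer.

Answer: 6

Derivation:
Hunk 1: at line 1 remove [did,ops,gklz] add [jeq,zxg] -> 8 lines: ascqj oyxc jeq zxg ooxsn cxwpj qqjzd kdsg
Hunk 2: at line 2 remove [zxg,ooxsn,cxwpj] add [avogh,skzt] -> 7 lines: ascqj oyxc jeq avogh skzt qqjzd kdsg
Hunk 3: at line 4 remove [skzt,qqjzd] add [plz,dfal] -> 7 lines: ascqj oyxc jeq avogh plz dfal kdsg
Hunk 4: at line 1 remove [jeq,avogh,plz] add [lyfw,lhkd] -> 6 lines: ascqj oyxc lyfw lhkd dfal kdsg
Hunk 5: at line 2 remove [lyfw,lhkd] add [ugury] -> 5 lines: ascqj oyxc ugury dfal kdsg
Hunk 6: at line 1 remove [oyxc,ugury,dfal] add [ckcc,ozl] -> 4 lines: ascqj ckcc ozl kdsg
Hunk 7: at line 2 remove [ozl] add [xbd,owoh,bde] -> 6 lines: ascqj ckcc xbd owoh bde kdsg
Final line count: 6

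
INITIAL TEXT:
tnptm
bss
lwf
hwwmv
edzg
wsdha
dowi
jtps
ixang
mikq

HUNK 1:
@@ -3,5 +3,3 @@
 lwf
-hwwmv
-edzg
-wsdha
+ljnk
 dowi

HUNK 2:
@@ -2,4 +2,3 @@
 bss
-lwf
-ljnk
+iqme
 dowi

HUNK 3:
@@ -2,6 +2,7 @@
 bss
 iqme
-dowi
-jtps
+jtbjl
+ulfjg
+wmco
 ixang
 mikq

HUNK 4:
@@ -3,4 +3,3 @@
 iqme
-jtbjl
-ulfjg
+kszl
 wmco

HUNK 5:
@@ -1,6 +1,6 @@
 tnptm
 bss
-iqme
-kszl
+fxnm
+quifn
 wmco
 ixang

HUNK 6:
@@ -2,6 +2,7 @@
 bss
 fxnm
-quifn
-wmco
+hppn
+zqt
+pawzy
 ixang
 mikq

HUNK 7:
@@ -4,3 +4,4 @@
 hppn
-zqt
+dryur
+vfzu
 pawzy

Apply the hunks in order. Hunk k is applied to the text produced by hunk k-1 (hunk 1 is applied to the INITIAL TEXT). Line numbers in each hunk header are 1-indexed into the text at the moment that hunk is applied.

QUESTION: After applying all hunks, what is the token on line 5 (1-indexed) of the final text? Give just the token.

Hunk 1: at line 3 remove [hwwmv,edzg,wsdha] add [ljnk] -> 8 lines: tnptm bss lwf ljnk dowi jtps ixang mikq
Hunk 2: at line 2 remove [lwf,ljnk] add [iqme] -> 7 lines: tnptm bss iqme dowi jtps ixang mikq
Hunk 3: at line 2 remove [dowi,jtps] add [jtbjl,ulfjg,wmco] -> 8 lines: tnptm bss iqme jtbjl ulfjg wmco ixang mikq
Hunk 4: at line 3 remove [jtbjl,ulfjg] add [kszl] -> 7 lines: tnptm bss iqme kszl wmco ixang mikq
Hunk 5: at line 1 remove [iqme,kszl] add [fxnm,quifn] -> 7 lines: tnptm bss fxnm quifn wmco ixang mikq
Hunk 6: at line 2 remove [quifn,wmco] add [hppn,zqt,pawzy] -> 8 lines: tnptm bss fxnm hppn zqt pawzy ixang mikq
Hunk 7: at line 4 remove [zqt] add [dryur,vfzu] -> 9 lines: tnptm bss fxnm hppn dryur vfzu pawzy ixang mikq
Final line 5: dryur

Answer: dryur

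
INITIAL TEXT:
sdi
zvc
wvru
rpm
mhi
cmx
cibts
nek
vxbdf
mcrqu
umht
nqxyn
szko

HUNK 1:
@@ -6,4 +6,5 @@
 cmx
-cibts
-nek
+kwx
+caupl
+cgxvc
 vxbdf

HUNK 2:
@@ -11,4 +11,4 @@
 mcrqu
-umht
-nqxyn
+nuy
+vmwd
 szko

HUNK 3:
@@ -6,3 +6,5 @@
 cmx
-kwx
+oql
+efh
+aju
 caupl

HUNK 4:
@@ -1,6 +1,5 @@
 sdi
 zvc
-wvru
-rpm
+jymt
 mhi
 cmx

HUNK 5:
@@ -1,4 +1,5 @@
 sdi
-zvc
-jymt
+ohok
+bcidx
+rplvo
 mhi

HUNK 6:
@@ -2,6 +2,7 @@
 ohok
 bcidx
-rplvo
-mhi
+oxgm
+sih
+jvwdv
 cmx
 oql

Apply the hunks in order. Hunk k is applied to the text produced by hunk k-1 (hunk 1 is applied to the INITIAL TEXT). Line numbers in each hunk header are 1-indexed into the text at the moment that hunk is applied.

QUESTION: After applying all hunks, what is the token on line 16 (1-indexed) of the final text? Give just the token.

Hunk 1: at line 6 remove [cibts,nek] add [kwx,caupl,cgxvc] -> 14 lines: sdi zvc wvru rpm mhi cmx kwx caupl cgxvc vxbdf mcrqu umht nqxyn szko
Hunk 2: at line 11 remove [umht,nqxyn] add [nuy,vmwd] -> 14 lines: sdi zvc wvru rpm mhi cmx kwx caupl cgxvc vxbdf mcrqu nuy vmwd szko
Hunk 3: at line 6 remove [kwx] add [oql,efh,aju] -> 16 lines: sdi zvc wvru rpm mhi cmx oql efh aju caupl cgxvc vxbdf mcrqu nuy vmwd szko
Hunk 4: at line 1 remove [wvru,rpm] add [jymt] -> 15 lines: sdi zvc jymt mhi cmx oql efh aju caupl cgxvc vxbdf mcrqu nuy vmwd szko
Hunk 5: at line 1 remove [zvc,jymt] add [ohok,bcidx,rplvo] -> 16 lines: sdi ohok bcidx rplvo mhi cmx oql efh aju caupl cgxvc vxbdf mcrqu nuy vmwd szko
Hunk 6: at line 2 remove [rplvo,mhi] add [oxgm,sih,jvwdv] -> 17 lines: sdi ohok bcidx oxgm sih jvwdv cmx oql efh aju caupl cgxvc vxbdf mcrqu nuy vmwd szko
Final line 16: vmwd

Answer: vmwd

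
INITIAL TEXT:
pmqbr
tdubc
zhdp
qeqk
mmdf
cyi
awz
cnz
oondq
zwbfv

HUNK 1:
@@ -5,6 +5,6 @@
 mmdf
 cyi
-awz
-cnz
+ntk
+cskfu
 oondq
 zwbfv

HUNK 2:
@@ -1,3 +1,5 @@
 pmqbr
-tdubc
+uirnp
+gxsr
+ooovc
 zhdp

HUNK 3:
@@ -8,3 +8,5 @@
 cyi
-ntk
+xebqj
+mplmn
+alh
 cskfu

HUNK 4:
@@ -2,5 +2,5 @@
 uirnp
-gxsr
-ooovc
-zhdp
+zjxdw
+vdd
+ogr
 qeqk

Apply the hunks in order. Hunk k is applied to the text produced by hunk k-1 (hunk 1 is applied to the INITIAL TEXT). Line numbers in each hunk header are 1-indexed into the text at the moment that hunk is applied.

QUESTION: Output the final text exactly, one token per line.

Hunk 1: at line 5 remove [awz,cnz] add [ntk,cskfu] -> 10 lines: pmqbr tdubc zhdp qeqk mmdf cyi ntk cskfu oondq zwbfv
Hunk 2: at line 1 remove [tdubc] add [uirnp,gxsr,ooovc] -> 12 lines: pmqbr uirnp gxsr ooovc zhdp qeqk mmdf cyi ntk cskfu oondq zwbfv
Hunk 3: at line 8 remove [ntk] add [xebqj,mplmn,alh] -> 14 lines: pmqbr uirnp gxsr ooovc zhdp qeqk mmdf cyi xebqj mplmn alh cskfu oondq zwbfv
Hunk 4: at line 2 remove [gxsr,ooovc,zhdp] add [zjxdw,vdd,ogr] -> 14 lines: pmqbr uirnp zjxdw vdd ogr qeqk mmdf cyi xebqj mplmn alh cskfu oondq zwbfv

Answer: pmqbr
uirnp
zjxdw
vdd
ogr
qeqk
mmdf
cyi
xebqj
mplmn
alh
cskfu
oondq
zwbfv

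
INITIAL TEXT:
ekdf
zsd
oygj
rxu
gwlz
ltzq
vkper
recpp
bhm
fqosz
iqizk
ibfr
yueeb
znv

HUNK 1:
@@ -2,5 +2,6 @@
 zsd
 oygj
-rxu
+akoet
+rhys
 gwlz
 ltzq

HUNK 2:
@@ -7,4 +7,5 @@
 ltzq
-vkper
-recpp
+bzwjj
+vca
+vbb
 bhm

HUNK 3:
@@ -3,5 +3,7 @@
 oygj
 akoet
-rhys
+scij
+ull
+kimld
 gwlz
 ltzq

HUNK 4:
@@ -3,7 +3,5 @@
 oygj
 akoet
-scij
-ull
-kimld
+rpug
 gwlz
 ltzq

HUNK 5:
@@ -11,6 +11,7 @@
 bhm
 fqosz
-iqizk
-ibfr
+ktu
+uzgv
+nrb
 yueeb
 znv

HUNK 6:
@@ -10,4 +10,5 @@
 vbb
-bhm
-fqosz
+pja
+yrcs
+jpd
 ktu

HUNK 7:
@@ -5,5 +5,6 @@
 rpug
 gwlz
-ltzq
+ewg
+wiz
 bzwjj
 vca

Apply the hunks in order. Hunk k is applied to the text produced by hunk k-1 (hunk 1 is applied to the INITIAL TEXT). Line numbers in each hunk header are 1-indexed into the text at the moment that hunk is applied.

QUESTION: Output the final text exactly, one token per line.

Answer: ekdf
zsd
oygj
akoet
rpug
gwlz
ewg
wiz
bzwjj
vca
vbb
pja
yrcs
jpd
ktu
uzgv
nrb
yueeb
znv

Derivation:
Hunk 1: at line 2 remove [rxu] add [akoet,rhys] -> 15 lines: ekdf zsd oygj akoet rhys gwlz ltzq vkper recpp bhm fqosz iqizk ibfr yueeb znv
Hunk 2: at line 7 remove [vkper,recpp] add [bzwjj,vca,vbb] -> 16 lines: ekdf zsd oygj akoet rhys gwlz ltzq bzwjj vca vbb bhm fqosz iqizk ibfr yueeb znv
Hunk 3: at line 3 remove [rhys] add [scij,ull,kimld] -> 18 lines: ekdf zsd oygj akoet scij ull kimld gwlz ltzq bzwjj vca vbb bhm fqosz iqizk ibfr yueeb znv
Hunk 4: at line 3 remove [scij,ull,kimld] add [rpug] -> 16 lines: ekdf zsd oygj akoet rpug gwlz ltzq bzwjj vca vbb bhm fqosz iqizk ibfr yueeb znv
Hunk 5: at line 11 remove [iqizk,ibfr] add [ktu,uzgv,nrb] -> 17 lines: ekdf zsd oygj akoet rpug gwlz ltzq bzwjj vca vbb bhm fqosz ktu uzgv nrb yueeb znv
Hunk 6: at line 10 remove [bhm,fqosz] add [pja,yrcs,jpd] -> 18 lines: ekdf zsd oygj akoet rpug gwlz ltzq bzwjj vca vbb pja yrcs jpd ktu uzgv nrb yueeb znv
Hunk 7: at line 5 remove [ltzq] add [ewg,wiz] -> 19 lines: ekdf zsd oygj akoet rpug gwlz ewg wiz bzwjj vca vbb pja yrcs jpd ktu uzgv nrb yueeb znv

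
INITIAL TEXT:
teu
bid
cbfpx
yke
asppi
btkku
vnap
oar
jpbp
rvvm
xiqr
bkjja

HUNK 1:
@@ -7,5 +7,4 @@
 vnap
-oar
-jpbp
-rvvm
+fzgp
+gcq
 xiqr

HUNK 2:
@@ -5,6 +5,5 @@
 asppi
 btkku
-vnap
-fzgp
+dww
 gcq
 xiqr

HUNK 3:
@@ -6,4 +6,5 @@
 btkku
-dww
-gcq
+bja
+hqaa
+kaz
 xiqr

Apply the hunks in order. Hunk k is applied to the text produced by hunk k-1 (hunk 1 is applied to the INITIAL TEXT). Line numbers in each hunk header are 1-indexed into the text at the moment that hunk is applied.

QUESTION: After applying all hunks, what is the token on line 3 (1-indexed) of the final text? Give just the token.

Hunk 1: at line 7 remove [oar,jpbp,rvvm] add [fzgp,gcq] -> 11 lines: teu bid cbfpx yke asppi btkku vnap fzgp gcq xiqr bkjja
Hunk 2: at line 5 remove [vnap,fzgp] add [dww] -> 10 lines: teu bid cbfpx yke asppi btkku dww gcq xiqr bkjja
Hunk 3: at line 6 remove [dww,gcq] add [bja,hqaa,kaz] -> 11 lines: teu bid cbfpx yke asppi btkku bja hqaa kaz xiqr bkjja
Final line 3: cbfpx

Answer: cbfpx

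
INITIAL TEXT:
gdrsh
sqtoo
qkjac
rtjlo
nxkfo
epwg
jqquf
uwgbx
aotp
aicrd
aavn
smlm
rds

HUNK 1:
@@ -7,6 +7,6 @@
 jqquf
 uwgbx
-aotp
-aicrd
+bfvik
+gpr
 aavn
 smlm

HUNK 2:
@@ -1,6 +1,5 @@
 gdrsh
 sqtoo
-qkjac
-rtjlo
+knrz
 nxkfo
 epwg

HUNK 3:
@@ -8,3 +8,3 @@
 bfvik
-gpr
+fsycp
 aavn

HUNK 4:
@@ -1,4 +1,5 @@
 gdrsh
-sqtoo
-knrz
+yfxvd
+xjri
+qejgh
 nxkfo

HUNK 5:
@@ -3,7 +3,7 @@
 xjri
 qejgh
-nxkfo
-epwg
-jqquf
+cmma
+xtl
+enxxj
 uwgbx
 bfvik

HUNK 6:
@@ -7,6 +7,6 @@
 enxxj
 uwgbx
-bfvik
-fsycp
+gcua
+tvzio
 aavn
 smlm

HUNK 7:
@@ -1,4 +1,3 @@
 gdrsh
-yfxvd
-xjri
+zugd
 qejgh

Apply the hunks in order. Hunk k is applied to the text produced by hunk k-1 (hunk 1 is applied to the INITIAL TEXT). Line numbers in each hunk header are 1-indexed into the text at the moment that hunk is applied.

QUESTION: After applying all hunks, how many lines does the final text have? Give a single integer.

Answer: 12

Derivation:
Hunk 1: at line 7 remove [aotp,aicrd] add [bfvik,gpr] -> 13 lines: gdrsh sqtoo qkjac rtjlo nxkfo epwg jqquf uwgbx bfvik gpr aavn smlm rds
Hunk 2: at line 1 remove [qkjac,rtjlo] add [knrz] -> 12 lines: gdrsh sqtoo knrz nxkfo epwg jqquf uwgbx bfvik gpr aavn smlm rds
Hunk 3: at line 8 remove [gpr] add [fsycp] -> 12 lines: gdrsh sqtoo knrz nxkfo epwg jqquf uwgbx bfvik fsycp aavn smlm rds
Hunk 4: at line 1 remove [sqtoo,knrz] add [yfxvd,xjri,qejgh] -> 13 lines: gdrsh yfxvd xjri qejgh nxkfo epwg jqquf uwgbx bfvik fsycp aavn smlm rds
Hunk 5: at line 3 remove [nxkfo,epwg,jqquf] add [cmma,xtl,enxxj] -> 13 lines: gdrsh yfxvd xjri qejgh cmma xtl enxxj uwgbx bfvik fsycp aavn smlm rds
Hunk 6: at line 7 remove [bfvik,fsycp] add [gcua,tvzio] -> 13 lines: gdrsh yfxvd xjri qejgh cmma xtl enxxj uwgbx gcua tvzio aavn smlm rds
Hunk 7: at line 1 remove [yfxvd,xjri] add [zugd] -> 12 lines: gdrsh zugd qejgh cmma xtl enxxj uwgbx gcua tvzio aavn smlm rds
Final line count: 12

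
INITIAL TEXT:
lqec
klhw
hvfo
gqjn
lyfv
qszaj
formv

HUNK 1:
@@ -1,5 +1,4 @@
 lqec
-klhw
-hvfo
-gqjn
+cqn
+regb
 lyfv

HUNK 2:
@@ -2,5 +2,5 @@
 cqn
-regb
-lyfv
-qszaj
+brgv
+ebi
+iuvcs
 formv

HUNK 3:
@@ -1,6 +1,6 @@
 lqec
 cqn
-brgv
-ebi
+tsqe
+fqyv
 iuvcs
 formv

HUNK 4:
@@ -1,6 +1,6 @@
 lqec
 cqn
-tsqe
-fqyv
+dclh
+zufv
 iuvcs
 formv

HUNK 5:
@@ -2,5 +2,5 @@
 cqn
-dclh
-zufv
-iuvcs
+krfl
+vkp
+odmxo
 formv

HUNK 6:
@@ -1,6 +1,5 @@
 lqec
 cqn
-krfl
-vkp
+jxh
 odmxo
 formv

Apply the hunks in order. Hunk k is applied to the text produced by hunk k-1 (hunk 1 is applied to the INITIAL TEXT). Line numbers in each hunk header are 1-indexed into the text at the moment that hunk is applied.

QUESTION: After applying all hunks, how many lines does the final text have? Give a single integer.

Hunk 1: at line 1 remove [klhw,hvfo,gqjn] add [cqn,regb] -> 6 lines: lqec cqn regb lyfv qszaj formv
Hunk 2: at line 2 remove [regb,lyfv,qszaj] add [brgv,ebi,iuvcs] -> 6 lines: lqec cqn brgv ebi iuvcs formv
Hunk 3: at line 1 remove [brgv,ebi] add [tsqe,fqyv] -> 6 lines: lqec cqn tsqe fqyv iuvcs formv
Hunk 4: at line 1 remove [tsqe,fqyv] add [dclh,zufv] -> 6 lines: lqec cqn dclh zufv iuvcs formv
Hunk 5: at line 2 remove [dclh,zufv,iuvcs] add [krfl,vkp,odmxo] -> 6 lines: lqec cqn krfl vkp odmxo formv
Hunk 6: at line 1 remove [krfl,vkp] add [jxh] -> 5 lines: lqec cqn jxh odmxo formv
Final line count: 5

Answer: 5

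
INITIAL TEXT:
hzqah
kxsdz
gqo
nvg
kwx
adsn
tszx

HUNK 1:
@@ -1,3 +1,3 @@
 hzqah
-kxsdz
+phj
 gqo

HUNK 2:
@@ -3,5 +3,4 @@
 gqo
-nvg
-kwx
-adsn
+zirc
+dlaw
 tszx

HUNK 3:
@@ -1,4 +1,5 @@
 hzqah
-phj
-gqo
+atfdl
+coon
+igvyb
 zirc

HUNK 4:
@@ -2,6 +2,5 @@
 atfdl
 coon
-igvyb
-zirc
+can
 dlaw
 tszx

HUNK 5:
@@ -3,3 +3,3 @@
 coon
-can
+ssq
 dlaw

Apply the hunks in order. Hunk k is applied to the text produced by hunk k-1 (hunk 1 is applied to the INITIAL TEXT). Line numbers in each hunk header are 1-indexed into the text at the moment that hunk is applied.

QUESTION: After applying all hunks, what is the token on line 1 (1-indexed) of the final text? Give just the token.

Hunk 1: at line 1 remove [kxsdz] add [phj] -> 7 lines: hzqah phj gqo nvg kwx adsn tszx
Hunk 2: at line 3 remove [nvg,kwx,adsn] add [zirc,dlaw] -> 6 lines: hzqah phj gqo zirc dlaw tszx
Hunk 3: at line 1 remove [phj,gqo] add [atfdl,coon,igvyb] -> 7 lines: hzqah atfdl coon igvyb zirc dlaw tszx
Hunk 4: at line 2 remove [igvyb,zirc] add [can] -> 6 lines: hzqah atfdl coon can dlaw tszx
Hunk 5: at line 3 remove [can] add [ssq] -> 6 lines: hzqah atfdl coon ssq dlaw tszx
Final line 1: hzqah

Answer: hzqah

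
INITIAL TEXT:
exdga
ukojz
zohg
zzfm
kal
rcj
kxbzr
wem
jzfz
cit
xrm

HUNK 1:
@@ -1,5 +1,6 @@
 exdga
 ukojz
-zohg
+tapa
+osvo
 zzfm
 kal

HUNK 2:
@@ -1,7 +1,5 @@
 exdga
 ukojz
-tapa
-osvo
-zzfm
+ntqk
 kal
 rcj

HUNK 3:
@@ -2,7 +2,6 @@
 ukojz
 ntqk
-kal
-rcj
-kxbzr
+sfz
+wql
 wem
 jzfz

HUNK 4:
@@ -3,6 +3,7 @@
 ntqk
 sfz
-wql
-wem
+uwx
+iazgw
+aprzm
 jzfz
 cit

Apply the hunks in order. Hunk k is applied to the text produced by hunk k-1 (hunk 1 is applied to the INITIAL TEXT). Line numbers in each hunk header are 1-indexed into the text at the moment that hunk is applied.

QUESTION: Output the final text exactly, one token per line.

Answer: exdga
ukojz
ntqk
sfz
uwx
iazgw
aprzm
jzfz
cit
xrm

Derivation:
Hunk 1: at line 1 remove [zohg] add [tapa,osvo] -> 12 lines: exdga ukojz tapa osvo zzfm kal rcj kxbzr wem jzfz cit xrm
Hunk 2: at line 1 remove [tapa,osvo,zzfm] add [ntqk] -> 10 lines: exdga ukojz ntqk kal rcj kxbzr wem jzfz cit xrm
Hunk 3: at line 2 remove [kal,rcj,kxbzr] add [sfz,wql] -> 9 lines: exdga ukojz ntqk sfz wql wem jzfz cit xrm
Hunk 4: at line 3 remove [wql,wem] add [uwx,iazgw,aprzm] -> 10 lines: exdga ukojz ntqk sfz uwx iazgw aprzm jzfz cit xrm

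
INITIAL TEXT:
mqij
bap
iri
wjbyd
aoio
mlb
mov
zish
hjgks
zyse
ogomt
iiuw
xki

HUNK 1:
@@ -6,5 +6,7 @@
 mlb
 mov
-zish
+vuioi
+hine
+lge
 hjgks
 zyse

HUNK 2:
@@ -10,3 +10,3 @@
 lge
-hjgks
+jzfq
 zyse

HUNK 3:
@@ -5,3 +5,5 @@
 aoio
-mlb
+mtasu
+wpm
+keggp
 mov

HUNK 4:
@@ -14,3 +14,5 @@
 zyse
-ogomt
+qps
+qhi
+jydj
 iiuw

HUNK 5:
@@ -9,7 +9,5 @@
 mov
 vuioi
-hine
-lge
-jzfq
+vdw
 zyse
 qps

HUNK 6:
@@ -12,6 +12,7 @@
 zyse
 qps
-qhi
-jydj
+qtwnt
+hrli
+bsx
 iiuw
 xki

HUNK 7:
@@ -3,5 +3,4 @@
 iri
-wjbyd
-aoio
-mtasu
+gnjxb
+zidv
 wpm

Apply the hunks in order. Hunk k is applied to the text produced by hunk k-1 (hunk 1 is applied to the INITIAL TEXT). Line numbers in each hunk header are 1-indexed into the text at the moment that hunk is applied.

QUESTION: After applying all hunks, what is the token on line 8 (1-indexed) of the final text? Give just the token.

Hunk 1: at line 6 remove [zish] add [vuioi,hine,lge] -> 15 lines: mqij bap iri wjbyd aoio mlb mov vuioi hine lge hjgks zyse ogomt iiuw xki
Hunk 2: at line 10 remove [hjgks] add [jzfq] -> 15 lines: mqij bap iri wjbyd aoio mlb mov vuioi hine lge jzfq zyse ogomt iiuw xki
Hunk 3: at line 5 remove [mlb] add [mtasu,wpm,keggp] -> 17 lines: mqij bap iri wjbyd aoio mtasu wpm keggp mov vuioi hine lge jzfq zyse ogomt iiuw xki
Hunk 4: at line 14 remove [ogomt] add [qps,qhi,jydj] -> 19 lines: mqij bap iri wjbyd aoio mtasu wpm keggp mov vuioi hine lge jzfq zyse qps qhi jydj iiuw xki
Hunk 5: at line 9 remove [hine,lge,jzfq] add [vdw] -> 17 lines: mqij bap iri wjbyd aoio mtasu wpm keggp mov vuioi vdw zyse qps qhi jydj iiuw xki
Hunk 6: at line 12 remove [qhi,jydj] add [qtwnt,hrli,bsx] -> 18 lines: mqij bap iri wjbyd aoio mtasu wpm keggp mov vuioi vdw zyse qps qtwnt hrli bsx iiuw xki
Hunk 7: at line 3 remove [wjbyd,aoio,mtasu] add [gnjxb,zidv] -> 17 lines: mqij bap iri gnjxb zidv wpm keggp mov vuioi vdw zyse qps qtwnt hrli bsx iiuw xki
Final line 8: mov

Answer: mov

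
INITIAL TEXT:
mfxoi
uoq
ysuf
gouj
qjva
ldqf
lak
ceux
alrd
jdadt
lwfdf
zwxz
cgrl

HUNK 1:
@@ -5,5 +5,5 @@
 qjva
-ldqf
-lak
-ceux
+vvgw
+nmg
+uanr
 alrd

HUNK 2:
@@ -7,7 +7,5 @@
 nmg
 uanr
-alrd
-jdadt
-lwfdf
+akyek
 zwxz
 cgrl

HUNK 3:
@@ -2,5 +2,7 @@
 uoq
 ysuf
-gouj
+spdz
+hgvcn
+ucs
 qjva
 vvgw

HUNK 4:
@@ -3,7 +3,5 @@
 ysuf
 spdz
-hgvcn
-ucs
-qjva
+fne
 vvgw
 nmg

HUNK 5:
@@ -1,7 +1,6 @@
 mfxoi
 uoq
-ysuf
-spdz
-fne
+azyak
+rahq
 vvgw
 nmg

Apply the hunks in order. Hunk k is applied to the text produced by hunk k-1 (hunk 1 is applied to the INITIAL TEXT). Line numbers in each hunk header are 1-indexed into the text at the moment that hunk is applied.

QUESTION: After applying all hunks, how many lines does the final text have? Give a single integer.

Hunk 1: at line 5 remove [ldqf,lak,ceux] add [vvgw,nmg,uanr] -> 13 lines: mfxoi uoq ysuf gouj qjva vvgw nmg uanr alrd jdadt lwfdf zwxz cgrl
Hunk 2: at line 7 remove [alrd,jdadt,lwfdf] add [akyek] -> 11 lines: mfxoi uoq ysuf gouj qjva vvgw nmg uanr akyek zwxz cgrl
Hunk 3: at line 2 remove [gouj] add [spdz,hgvcn,ucs] -> 13 lines: mfxoi uoq ysuf spdz hgvcn ucs qjva vvgw nmg uanr akyek zwxz cgrl
Hunk 4: at line 3 remove [hgvcn,ucs,qjva] add [fne] -> 11 lines: mfxoi uoq ysuf spdz fne vvgw nmg uanr akyek zwxz cgrl
Hunk 5: at line 1 remove [ysuf,spdz,fne] add [azyak,rahq] -> 10 lines: mfxoi uoq azyak rahq vvgw nmg uanr akyek zwxz cgrl
Final line count: 10

Answer: 10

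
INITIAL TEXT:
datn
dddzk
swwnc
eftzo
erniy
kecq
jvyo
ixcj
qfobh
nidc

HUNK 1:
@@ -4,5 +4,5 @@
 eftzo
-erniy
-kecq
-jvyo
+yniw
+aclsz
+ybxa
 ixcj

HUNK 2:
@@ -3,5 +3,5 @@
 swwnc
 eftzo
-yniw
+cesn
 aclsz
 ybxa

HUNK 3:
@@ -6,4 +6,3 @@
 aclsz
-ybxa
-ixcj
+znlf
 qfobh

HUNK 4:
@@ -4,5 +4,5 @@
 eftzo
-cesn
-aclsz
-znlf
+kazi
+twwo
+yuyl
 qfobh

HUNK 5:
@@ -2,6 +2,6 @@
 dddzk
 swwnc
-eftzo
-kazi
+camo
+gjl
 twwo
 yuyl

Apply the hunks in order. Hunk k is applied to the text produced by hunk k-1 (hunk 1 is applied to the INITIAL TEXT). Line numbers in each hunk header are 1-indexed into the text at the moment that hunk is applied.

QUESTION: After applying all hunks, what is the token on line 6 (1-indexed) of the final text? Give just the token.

Hunk 1: at line 4 remove [erniy,kecq,jvyo] add [yniw,aclsz,ybxa] -> 10 lines: datn dddzk swwnc eftzo yniw aclsz ybxa ixcj qfobh nidc
Hunk 2: at line 3 remove [yniw] add [cesn] -> 10 lines: datn dddzk swwnc eftzo cesn aclsz ybxa ixcj qfobh nidc
Hunk 3: at line 6 remove [ybxa,ixcj] add [znlf] -> 9 lines: datn dddzk swwnc eftzo cesn aclsz znlf qfobh nidc
Hunk 4: at line 4 remove [cesn,aclsz,znlf] add [kazi,twwo,yuyl] -> 9 lines: datn dddzk swwnc eftzo kazi twwo yuyl qfobh nidc
Hunk 5: at line 2 remove [eftzo,kazi] add [camo,gjl] -> 9 lines: datn dddzk swwnc camo gjl twwo yuyl qfobh nidc
Final line 6: twwo

Answer: twwo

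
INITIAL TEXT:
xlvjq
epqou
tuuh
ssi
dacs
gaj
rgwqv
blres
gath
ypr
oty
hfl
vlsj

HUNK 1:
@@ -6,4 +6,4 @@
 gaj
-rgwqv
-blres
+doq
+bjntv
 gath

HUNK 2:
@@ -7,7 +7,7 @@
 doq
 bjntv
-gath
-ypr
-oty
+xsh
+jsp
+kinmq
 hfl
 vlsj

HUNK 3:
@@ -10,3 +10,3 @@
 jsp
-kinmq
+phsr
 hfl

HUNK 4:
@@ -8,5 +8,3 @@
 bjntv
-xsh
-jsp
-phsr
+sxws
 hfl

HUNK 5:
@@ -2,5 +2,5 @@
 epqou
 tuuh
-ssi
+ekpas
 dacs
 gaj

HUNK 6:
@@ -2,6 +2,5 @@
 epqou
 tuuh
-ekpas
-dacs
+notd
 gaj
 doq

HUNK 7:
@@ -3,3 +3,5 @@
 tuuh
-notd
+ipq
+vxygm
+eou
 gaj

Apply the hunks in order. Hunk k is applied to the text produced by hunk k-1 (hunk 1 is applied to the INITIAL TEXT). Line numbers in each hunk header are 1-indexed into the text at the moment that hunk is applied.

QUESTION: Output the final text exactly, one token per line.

Answer: xlvjq
epqou
tuuh
ipq
vxygm
eou
gaj
doq
bjntv
sxws
hfl
vlsj

Derivation:
Hunk 1: at line 6 remove [rgwqv,blres] add [doq,bjntv] -> 13 lines: xlvjq epqou tuuh ssi dacs gaj doq bjntv gath ypr oty hfl vlsj
Hunk 2: at line 7 remove [gath,ypr,oty] add [xsh,jsp,kinmq] -> 13 lines: xlvjq epqou tuuh ssi dacs gaj doq bjntv xsh jsp kinmq hfl vlsj
Hunk 3: at line 10 remove [kinmq] add [phsr] -> 13 lines: xlvjq epqou tuuh ssi dacs gaj doq bjntv xsh jsp phsr hfl vlsj
Hunk 4: at line 8 remove [xsh,jsp,phsr] add [sxws] -> 11 lines: xlvjq epqou tuuh ssi dacs gaj doq bjntv sxws hfl vlsj
Hunk 5: at line 2 remove [ssi] add [ekpas] -> 11 lines: xlvjq epqou tuuh ekpas dacs gaj doq bjntv sxws hfl vlsj
Hunk 6: at line 2 remove [ekpas,dacs] add [notd] -> 10 lines: xlvjq epqou tuuh notd gaj doq bjntv sxws hfl vlsj
Hunk 7: at line 3 remove [notd] add [ipq,vxygm,eou] -> 12 lines: xlvjq epqou tuuh ipq vxygm eou gaj doq bjntv sxws hfl vlsj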